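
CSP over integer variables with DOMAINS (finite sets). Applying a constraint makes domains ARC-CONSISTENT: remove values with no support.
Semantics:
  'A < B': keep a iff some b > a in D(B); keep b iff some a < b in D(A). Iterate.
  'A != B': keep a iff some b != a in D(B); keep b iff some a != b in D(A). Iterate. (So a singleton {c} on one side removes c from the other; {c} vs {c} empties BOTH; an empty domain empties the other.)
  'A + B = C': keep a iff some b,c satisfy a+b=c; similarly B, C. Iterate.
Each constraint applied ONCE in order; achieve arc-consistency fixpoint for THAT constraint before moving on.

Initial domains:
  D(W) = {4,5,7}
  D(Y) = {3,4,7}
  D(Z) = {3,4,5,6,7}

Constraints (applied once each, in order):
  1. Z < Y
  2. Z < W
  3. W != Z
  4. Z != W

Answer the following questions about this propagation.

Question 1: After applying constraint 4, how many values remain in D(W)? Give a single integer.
Answer: 3

Derivation:
Constraint 1 (Z < Y) on D(Z)={3,4,5,6,7} D(Y)={3,4,7}: Z {3,4,5,6,7}->{3,4,5,6}; Y {3,4,7}->{4,7}
Constraint 2 (Z < W) on D(Z)={3,4,5,6} D(W)={4,5,7}: no change
Constraint 3 (W != Z) on D(W)={4,5,7} D(Z)={3,4,5,6}: no change
Constraint 4 (Z != W) on D(Z)={3,4,5,6} D(W)={4,5,7}: no change
So after constraint 4: D(W)={4,5,7}, size = 3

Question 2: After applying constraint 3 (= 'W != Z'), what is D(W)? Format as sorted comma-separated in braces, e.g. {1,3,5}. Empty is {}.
Answer: {4,5,7}

Derivation:
Constraint 1 (Z < Y) on D(Z)={3,4,5,6,7} D(Y)={3,4,7}: Z {3,4,5,6,7}->{3,4,5,6}; Y {3,4,7}->{4,7}
Constraint 2 (Z < W) on D(Z)={3,4,5,6} D(W)={4,5,7}: no change
Constraint 3 (W != Z) on D(W)={4,5,7} D(Z)={3,4,5,6}: no change
So after constraint 3: D(W) = {4,5,7}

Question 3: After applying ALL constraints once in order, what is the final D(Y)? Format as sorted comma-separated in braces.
Constraint 1 (Z < Y) on D(Z)={3,4,5,6,7} D(Y)={3,4,7}: Z {3,4,5,6,7}->{3,4,5,6}; Y {3,4,7}->{4,7}
Constraint 2 (Z < W) on D(Z)={3,4,5,6} D(W)={4,5,7}: no change
Constraint 3 (W != Z) on D(W)={4,5,7} D(Z)={3,4,5,6}: no change
Constraint 4 (Z != W) on D(Z)={3,4,5,6} D(W)={4,5,7}: no change
So after all 4 constraints: D(Y) = {4,7}

Answer: {4,7}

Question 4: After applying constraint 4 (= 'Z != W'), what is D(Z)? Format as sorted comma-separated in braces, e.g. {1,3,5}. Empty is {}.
Answer: {3,4,5,6}

Derivation:
Constraint 1 (Z < Y) on D(Z)={3,4,5,6,7} D(Y)={3,4,7}: Z {3,4,5,6,7}->{3,4,5,6}; Y {3,4,7}->{4,7}
Constraint 2 (Z < W) on D(Z)={3,4,5,6} D(W)={4,5,7}: no change
Constraint 3 (W != Z) on D(W)={4,5,7} D(Z)={3,4,5,6}: no change
Constraint 4 (Z != W) on D(Z)={3,4,5,6} D(W)={4,5,7}: no change
So after constraint 4: D(Z) = {3,4,5,6}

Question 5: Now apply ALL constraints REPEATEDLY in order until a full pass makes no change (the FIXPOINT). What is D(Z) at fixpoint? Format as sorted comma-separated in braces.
Answer: {3,4,5,6}

Derivation:
pass 0 (initial): D(Z)={3,4,5,6,7}
pass 1: Y {3,4,7}->{4,7}; Z {3,4,5,6,7}->{3,4,5,6}
pass 2: no change
Fixpoint after 2 passes: D(Z) = {3,4,5,6}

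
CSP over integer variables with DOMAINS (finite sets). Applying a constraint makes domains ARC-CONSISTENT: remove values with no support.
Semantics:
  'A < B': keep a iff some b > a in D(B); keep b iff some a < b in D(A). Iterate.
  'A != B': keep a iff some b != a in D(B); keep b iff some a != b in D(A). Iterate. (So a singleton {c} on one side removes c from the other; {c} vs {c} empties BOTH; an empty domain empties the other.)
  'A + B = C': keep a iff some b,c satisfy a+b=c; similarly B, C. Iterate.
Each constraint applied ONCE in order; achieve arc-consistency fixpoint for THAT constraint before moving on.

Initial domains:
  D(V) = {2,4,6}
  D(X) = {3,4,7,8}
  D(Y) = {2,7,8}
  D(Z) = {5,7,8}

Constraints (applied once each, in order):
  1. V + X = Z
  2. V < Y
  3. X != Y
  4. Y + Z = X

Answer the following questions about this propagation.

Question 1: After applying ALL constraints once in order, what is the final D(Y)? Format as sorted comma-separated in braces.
Constraint 1 (V + X = Z) on D(V)={2,4,6} D(X)={3,4,7,8} D(Z)={5,7,8}: V {2,4,6}->{2,4}; X {3,4,7,8}->{3,4}
Constraint 2 (V < Y) on D(V)={2,4} D(Y)={2,7,8}: Y {2,7,8}->{7,8}
Constraint 3 (X != Y) on D(X)={3,4} D(Y)={7,8}: no change
Constraint 4 (Y + Z = X) on D(Y)={7,8} D(Z)={5,7,8} D(X)={3,4}: Y {7,8}->{}; Z {5,7,8}->{}; X {3,4}->{}
So after all 4 constraints: D(Y) = {}

Answer: {}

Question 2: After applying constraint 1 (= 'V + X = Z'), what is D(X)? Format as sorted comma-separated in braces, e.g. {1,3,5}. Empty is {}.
Answer: {3,4}

Derivation:
Constraint 1 (V + X = Z) on D(V)={2,4,6} D(X)={3,4,7,8} D(Z)={5,7,8}: V {2,4,6}->{2,4}; X {3,4,7,8}->{3,4}
So after constraint 1: D(X) = {3,4}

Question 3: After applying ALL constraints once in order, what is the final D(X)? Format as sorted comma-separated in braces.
Answer: {}

Derivation:
Constraint 1 (V + X = Z) on D(V)={2,4,6} D(X)={3,4,7,8} D(Z)={5,7,8}: V {2,4,6}->{2,4}; X {3,4,7,8}->{3,4}
Constraint 2 (V < Y) on D(V)={2,4} D(Y)={2,7,8}: Y {2,7,8}->{7,8}
Constraint 3 (X != Y) on D(X)={3,4} D(Y)={7,8}: no change
Constraint 4 (Y + Z = X) on D(Y)={7,8} D(Z)={5,7,8} D(X)={3,4}: Y {7,8}->{}; Z {5,7,8}->{}; X {3,4}->{}
So after all 4 constraints: D(X) = {}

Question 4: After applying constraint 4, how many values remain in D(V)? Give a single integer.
Constraint 1 (V + X = Z) on D(V)={2,4,6} D(X)={3,4,7,8} D(Z)={5,7,8}: V {2,4,6}->{2,4}; X {3,4,7,8}->{3,4}
Constraint 2 (V < Y) on D(V)={2,4} D(Y)={2,7,8}: Y {2,7,8}->{7,8}
Constraint 3 (X != Y) on D(X)={3,4} D(Y)={7,8}: no change
Constraint 4 (Y + Z = X) on D(Y)={7,8} D(Z)={5,7,8} D(X)={3,4}: Y {7,8}->{}; Z {5,7,8}->{}; X {3,4}->{}
So after constraint 4: D(V)={2,4}, size = 2

Answer: 2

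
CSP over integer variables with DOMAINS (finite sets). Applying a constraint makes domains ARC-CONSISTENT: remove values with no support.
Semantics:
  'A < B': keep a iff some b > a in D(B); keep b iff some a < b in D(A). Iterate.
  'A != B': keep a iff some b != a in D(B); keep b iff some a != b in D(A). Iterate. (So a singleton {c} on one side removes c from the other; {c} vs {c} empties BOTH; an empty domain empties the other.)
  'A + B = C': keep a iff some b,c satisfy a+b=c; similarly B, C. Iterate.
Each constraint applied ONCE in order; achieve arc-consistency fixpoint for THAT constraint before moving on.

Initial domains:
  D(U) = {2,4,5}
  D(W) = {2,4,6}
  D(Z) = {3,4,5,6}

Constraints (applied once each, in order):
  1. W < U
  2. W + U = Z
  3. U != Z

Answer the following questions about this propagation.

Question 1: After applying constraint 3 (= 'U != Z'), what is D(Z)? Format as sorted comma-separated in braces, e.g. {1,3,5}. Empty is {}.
Constraint 1 (W < U) on D(W)={2,4,6} D(U)={2,4,5}: W {2,4,6}->{2,4}; U {2,4,5}->{4,5}
Constraint 2 (W + U = Z) on D(W)={2,4} D(U)={4,5} D(Z)={3,4,5,6}: W {2,4}->{2}; U {4,5}->{4}; Z {3,4,5,6}->{6}
Constraint 3 (U != Z) on D(U)={4} D(Z)={6}: no change
So after constraint 3: D(Z) = {6}

Answer: {6}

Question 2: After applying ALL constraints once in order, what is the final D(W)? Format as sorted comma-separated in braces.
Constraint 1 (W < U) on D(W)={2,4,6} D(U)={2,4,5}: W {2,4,6}->{2,4}; U {2,4,5}->{4,5}
Constraint 2 (W + U = Z) on D(W)={2,4} D(U)={4,5} D(Z)={3,4,5,6}: W {2,4}->{2}; U {4,5}->{4}; Z {3,4,5,6}->{6}
Constraint 3 (U != Z) on D(U)={4} D(Z)={6}: no change
So after all 3 constraints: D(W) = {2}

Answer: {2}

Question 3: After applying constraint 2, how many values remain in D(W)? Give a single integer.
Answer: 1

Derivation:
Constraint 1 (W < U) on D(W)={2,4,6} D(U)={2,4,5}: W {2,4,6}->{2,4}; U {2,4,5}->{4,5}
Constraint 2 (W + U = Z) on D(W)={2,4} D(U)={4,5} D(Z)={3,4,5,6}: W {2,4}->{2}; U {4,5}->{4}; Z {3,4,5,6}->{6}
So after constraint 2: D(W)={2}, size = 1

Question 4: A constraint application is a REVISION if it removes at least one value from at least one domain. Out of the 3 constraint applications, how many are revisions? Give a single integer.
Answer: 2

Derivation:
Constraint 1 (W < U) on D(W)={2,4,6} D(U)={2,4,5}: W {2,4,6}->{2,4}; U {2,4,5}->{4,5} => REVISION
Constraint 2 (W + U = Z) on D(W)={2,4} D(U)={4,5} D(Z)={3,4,5,6}: W {2,4}->{2}; U {4,5}->{4}; Z {3,4,5,6}->{6} => REVISION
Constraint 3 (U != Z) on D(U)={4} D(Z)={6}: no change => not a revision
Total revisions = 2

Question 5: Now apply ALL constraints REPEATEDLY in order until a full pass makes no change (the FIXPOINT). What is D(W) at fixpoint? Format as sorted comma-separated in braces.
pass 0 (initial): D(W)={2,4,6}
pass 1: U {2,4,5}->{4}; W {2,4,6}->{2}; Z {3,4,5,6}->{6}
pass 2: no change
Fixpoint after 2 passes: D(W) = {2}

Answer: {2}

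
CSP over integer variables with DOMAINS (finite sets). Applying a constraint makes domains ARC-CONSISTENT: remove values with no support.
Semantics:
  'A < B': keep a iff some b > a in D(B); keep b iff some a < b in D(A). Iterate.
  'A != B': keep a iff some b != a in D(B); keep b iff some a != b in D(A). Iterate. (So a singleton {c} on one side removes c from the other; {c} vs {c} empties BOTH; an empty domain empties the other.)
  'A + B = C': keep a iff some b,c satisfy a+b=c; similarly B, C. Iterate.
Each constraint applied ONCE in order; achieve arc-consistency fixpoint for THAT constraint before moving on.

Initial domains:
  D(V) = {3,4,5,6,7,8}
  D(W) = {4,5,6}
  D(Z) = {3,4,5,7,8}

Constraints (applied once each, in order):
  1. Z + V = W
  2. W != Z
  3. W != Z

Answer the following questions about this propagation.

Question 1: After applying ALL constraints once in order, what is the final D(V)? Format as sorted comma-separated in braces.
Constraint 1 (Z + V = W) on D(Z)={3,4,5,7,8} D(V)={3,4,5,6,7,8} D(W)={4,5,6}: Z {3,4,5,7,8}->{3}; V {3,4,5,6,7,8}->{3}; W {4,5,6}->{6}
Constraint 2 (W != Z) on D(W)={6} D(Z)={3}: no change
Constraint 3 (W != Z) on D(W)={6} D(Z)={3}: no change
So after all 3 constraints: D(V) = {3}

Answer: {3}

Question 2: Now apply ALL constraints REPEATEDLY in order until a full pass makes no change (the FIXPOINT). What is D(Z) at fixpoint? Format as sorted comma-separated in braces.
pass 0 (initial): D(Z)={3,4,5,7,8}
pass 1: V {3,4,5,6,7,8}->{3}; W {4,5,6}->{6}; Z {3,4,5,7,8}->{3}
pass 2: no change
Fixpoint after 2 passes: D(Z) = {3}

Answer: {3}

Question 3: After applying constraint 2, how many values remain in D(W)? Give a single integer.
Answer: 1

Derivation:
Constraint 1 (Z + V = W) on D(Z)={3,4,5,7,8} D(V)={3,4,5,6,7,8} D(W)={4,5,6}: Z {3,4,5,7,8}->{3}; V {3,4,5,6,7,8}->{3}; W {4,5,6}->{6}
Constraint 2 (W != Z) on D(W)={6} D(Z)={3}: no change
So after constraint 2: D(W)={6}, size = 1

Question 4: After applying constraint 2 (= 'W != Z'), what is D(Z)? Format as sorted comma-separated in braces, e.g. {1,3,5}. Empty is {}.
Answer: {3}

Derivation:
Constraint 1 (Z + V = W) on D(Z)={3,4,5,7,8} D(V)={3,4,5,6,7,8} D(W)={4,5,6}: Z {3,4,5,7,8}->{3}; V {3,4,5,6,7,8}->{3}; W {4,5,6}->{6}
Constraint 2 (W != Z) on D(W)={6} D(Z)={3}: no change
So after constraint 2: D(Z) = {3}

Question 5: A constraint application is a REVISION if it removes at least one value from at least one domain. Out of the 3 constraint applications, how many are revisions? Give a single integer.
Answer: 1

Derivation:
Constraint 1 (Z + V = W) on D(Z)={3,4,5,7,8} D(V)={3,4,5,6,7,8} D(W)={4,5,6}: Z {3,4,5,7,8}->{3}; V {3,4,5,6,7,8}->{3}; W {4,5,6}->{6} => REVISION
Constraint 2 (W != Z) on D(W)={6} D(Z)={3}: no change => not a revision
Constraint 3 (W != Z) on D(W)={6} D(Z)={3}: no change => not a revision
Total revisions = 1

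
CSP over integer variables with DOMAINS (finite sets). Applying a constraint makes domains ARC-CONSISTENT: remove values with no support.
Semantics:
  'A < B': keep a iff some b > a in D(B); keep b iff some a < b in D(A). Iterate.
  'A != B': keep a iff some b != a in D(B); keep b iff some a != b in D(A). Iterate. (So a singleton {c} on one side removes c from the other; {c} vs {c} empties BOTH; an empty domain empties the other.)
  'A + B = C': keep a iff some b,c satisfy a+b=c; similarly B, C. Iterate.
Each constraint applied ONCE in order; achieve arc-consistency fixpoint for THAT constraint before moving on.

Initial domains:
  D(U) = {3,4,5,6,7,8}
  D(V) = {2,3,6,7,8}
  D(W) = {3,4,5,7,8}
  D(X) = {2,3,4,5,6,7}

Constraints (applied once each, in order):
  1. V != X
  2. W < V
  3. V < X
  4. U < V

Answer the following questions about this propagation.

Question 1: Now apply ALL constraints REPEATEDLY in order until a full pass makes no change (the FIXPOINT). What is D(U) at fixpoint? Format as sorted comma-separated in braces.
Answer: {3,4,5}

Derivation:
pass 0 (initial): D(U)={3,4,5,6,7,8}
pass 1: U {3,4,5,6,7,8}->{3,4,5}; V {2,3,6,7,8}->{6}; W {3,4,5,7,8}->{3,4,5,7}; X {2,3,4,5,6,7}->{7}
pass 2: W {3,4,5,7}->{3,4,5}
pass 3: no change
Fixpoint after 3 passes: D(U) = {3,4,5}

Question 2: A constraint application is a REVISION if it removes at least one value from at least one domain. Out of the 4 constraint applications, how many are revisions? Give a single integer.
Answer: 3

Derivation:
Constraint 1 (V != X) on D(V)={2,3,6,7,8} D(X)={2,3,4,5,6,7}: no change => not a revision
Constraint 2 (W < V) on D(W)={3,4,5,7,8} D(V)={2,3,6,7,8}: W {3,4,5,7,8}->{3,4,5,7}; V {2,3,6,7,8}->{6,7,8} => REVISION
Constraint 3 (V < X) on D(V)={6,7,8} D(X)={2,3,4,5,6,7}: V {6,7,8}->{6}; X {2,3,4,5,6,7}->{7} => REVISION
Constraint 4 (U < V) on D(U)={3,4,5,6,7,8} D(V)={6}: U {3,4,5,6,7,8}->{3,4,5} => REVISION
Total revisions = 3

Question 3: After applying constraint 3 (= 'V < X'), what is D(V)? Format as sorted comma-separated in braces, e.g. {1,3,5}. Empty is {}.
Constraint 1 (V != X) on D(V)={2,3,6,7,8} D(X)={2,3,4,5,6,7}: no change
Constraint 2 (W < V) on D(W)={3,4,5,7,8} D(V)={2,3,6,7,8}: W {3,4,5,7,8}->{3,4,5,7}; V {2,3,6,7,8}->{6,7,8}
Constraint 3 (V < X) on D(V)={6,7,8} D(X)={2,3,4,5,6,7}: V {6,7,8}->{6}; X {2,3,4,5,6,7}->{7}
So after constraint 3: D(V) = {6}

Answer: {6}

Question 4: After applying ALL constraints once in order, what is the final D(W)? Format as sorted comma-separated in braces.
Constraint 1 (V != X) on D(V)={2,3,6,7,8} D(X)={2,3,4,5,6,7}: no change
Constraint 2 (W < V) on D(W)={3,4,5,7,8} D(V)={2,3,6,7,8}: W {3,4,5,7,8}->{3,4,5,7}; V {2,3,6,7,8}->{6,7,8}
Constraint 3 (V < X) on D(V)={6,7,8} D(X)={2,3,4,5,6,7}: V {6,7,8}->{6}; X {2,3,4,5,6,7}->{7}
Constraint 4 (U < V) on D(U)={3,4,5,6,7,8} D(V)={6}: U {3,4,5,6,7,8}->{3,4,5}
So after all 4 constraints: D(W) = {3,4,5,7}

Answer: {3,4,5,7}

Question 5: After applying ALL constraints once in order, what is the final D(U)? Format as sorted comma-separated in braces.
Constraint 1 (V != X) on D(V)={2,3,6,7,8} D(X)={2,3,4,5,6,7}: no change
Constraint 2 (W < V) on D(W)={3,4,5,7,8} D(V)={2,3,6,7,8}: W {3,4,5,7,8}->{3,4,5,7}; V {2,3,6,7,8}->{6,7,8}
Constraint 3 (V < X) on D(V)={6,7,8} D(X)={2,3,4,5,6,7}: V {6,7,8}->{6}; X {2,3,4,5,6,7}->{7}
Constraint 4 (U < V) on D(U)={3,4,5,6,7,8} D(V)={6}: U {3,4,5,6,7,8}->{3,4,5}
So after all 4 constraints: D(U) = {3,4,5}

Answer: {3,4,5}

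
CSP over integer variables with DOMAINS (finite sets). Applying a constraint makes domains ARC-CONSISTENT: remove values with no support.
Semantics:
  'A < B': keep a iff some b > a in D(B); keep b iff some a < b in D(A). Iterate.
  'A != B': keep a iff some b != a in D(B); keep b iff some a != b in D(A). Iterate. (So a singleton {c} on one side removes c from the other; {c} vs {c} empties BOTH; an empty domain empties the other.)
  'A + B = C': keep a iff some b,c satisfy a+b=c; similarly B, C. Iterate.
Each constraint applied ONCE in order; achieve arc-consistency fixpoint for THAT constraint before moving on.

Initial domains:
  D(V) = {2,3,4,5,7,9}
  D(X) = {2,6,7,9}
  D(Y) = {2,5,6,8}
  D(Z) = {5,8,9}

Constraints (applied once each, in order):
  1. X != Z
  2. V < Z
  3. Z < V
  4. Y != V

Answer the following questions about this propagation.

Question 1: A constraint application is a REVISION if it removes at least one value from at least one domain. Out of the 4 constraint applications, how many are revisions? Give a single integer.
Constraint 1 (X != Z) on D(X)={2,6,7,9} D(Z)={5,8,9}: no change => not a revision
Constraint 2 (V < Z) on D(V)={2,3,4,5,7,9} D(Z)={5,8,9}: V {2,3,4,5,7,9}->{2,3,4,5,7} => REVISION
Constraint 3 (Z < V) on D(Z)={5,8,9} D(V)={2,3,4,5,7}: Z {5,8,9}->{5}; V {2,3,4,5,7}->{7} => REVISION
Constraint 4 (Y != V) on D(Y)={2,5,6,8} D(V)={7}: no change => not a revision
Total revisions = 2

Answer: 2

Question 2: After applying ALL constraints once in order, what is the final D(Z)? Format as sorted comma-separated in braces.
Constraint 1 (X != Z) on D(X)={2,6,7,9} D(Z)={5,8,9}: no change
Constraint 2 (V < Z) on D(V)={2,3,4,5,7,9} D(Z)={5,8,9}: V {2,3,4,5,7,9}->{2,3,4,5,7}
Constraint 3 (Z < V) on D(Z)={5,8,9} D(V)={2,3,4,5,7}: Z {5,8,9}->{5}; V {2,3,4,5,7}->{7}
Constraint 4 (Y != V) on D(Y)={2,5,6,8} D(V)={7}: no change
So after all 4 constraints: D(Z) = {5}

Answer: {5}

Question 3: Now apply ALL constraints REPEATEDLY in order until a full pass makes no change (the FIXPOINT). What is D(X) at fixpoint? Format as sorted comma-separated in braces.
Answer: {}

Derivation:
pass 0 (initial): D(X)={2,6,7,9}
pass 1: V {2,3,4,5,7,9}->{7}; Z {5,8,9}->{5}
pass 2: V {7}->{}; Y {2,5,6,8}->{}; Z {5}->{}
pass 3: X {2,6,7,9}->{}
pass 4: no change
Fixpoint after 4 passes: D(X) = {}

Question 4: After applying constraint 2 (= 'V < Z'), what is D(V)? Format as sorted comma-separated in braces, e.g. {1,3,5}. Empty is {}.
Answer: {2,3,4,5,7}

Derivation:
Constraint 1 (X != Z) on D(X)={2,6,7,9} D(Z)={5,8,9}: no change
Constraint 2 (V < Z) on D(V)={2,3,4,5,7,9} D(Z)={5,8,9}: V {2,3,4,5,7,9}->{2,3,4,5,7}
So after constraint 2: D(V) = {2,3,4,5,7}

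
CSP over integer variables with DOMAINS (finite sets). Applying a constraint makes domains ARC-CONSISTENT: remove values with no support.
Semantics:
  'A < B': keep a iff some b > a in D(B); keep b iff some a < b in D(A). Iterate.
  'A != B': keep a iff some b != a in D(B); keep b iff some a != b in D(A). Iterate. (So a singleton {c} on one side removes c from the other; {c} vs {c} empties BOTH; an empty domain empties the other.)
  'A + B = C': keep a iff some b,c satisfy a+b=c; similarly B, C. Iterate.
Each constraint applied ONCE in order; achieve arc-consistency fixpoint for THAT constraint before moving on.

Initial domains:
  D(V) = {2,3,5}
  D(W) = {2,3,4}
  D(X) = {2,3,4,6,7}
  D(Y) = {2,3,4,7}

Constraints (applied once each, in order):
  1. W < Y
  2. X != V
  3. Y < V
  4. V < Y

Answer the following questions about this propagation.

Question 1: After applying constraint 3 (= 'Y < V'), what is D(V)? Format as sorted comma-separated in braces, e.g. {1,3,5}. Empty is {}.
Answer: {5}

Derivation:
Constraint 1 (W < Y) on D(W)={2,3,4} D(Y)={2,3,4,7}: Y {2,3,4,7}->{3,4,7}
Constraint 2 (X != V) on D(X)={2,3,4,6,7} D(V)={2,3,5}: no change
Constraint 3 (Y < V) on D(Y)={3,4,7} D(V)={2,3,5}: Y {3,4,7}->{3,4}; V {2,3,5}->{5}
So after constraint 3: D(V) = {5}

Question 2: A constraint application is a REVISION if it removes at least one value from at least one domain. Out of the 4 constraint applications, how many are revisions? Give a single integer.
Constraint 1 (W < Y) on D(W)={2,3,4} D(Y)={2,3,4,7}: Y {2,3,4,7}->{3,4,7} => REVISION
Constraint 2 (X != V) on D(X)={2,3,4,6,7} D(V)={2,3,5}: no change => not a revision
Constraint 3 (Y < V) on D(Y)={3,4,7} D(V)={2,3,5}: Y {3,4,7}->{3,4}; V {2,3,5}->{5} => REVISION
Constraint 4 (V < Y) on D(V)={5} D(Y)={3,4}: V {5}->{}; Y {3,4}->{} => REVISION
Total revisions = 3

Answer: 3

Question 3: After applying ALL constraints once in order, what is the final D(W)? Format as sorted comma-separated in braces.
Answer: {2,3,4}

Derivation:
Constraint 1 (W < Y) on D(W)={2,3,4} D(Y)={2,3,4,7}: Y {2,3,4,7}->{3,4,7}
Constraint 2 (X != V) on D(X)={2,3,4,6,7} D(V)={2,3,5}: no change
Constraint 3 (Y < V) on D(Y)={3,4,7} D(V)={2,3,5}: Y {3,4,7}->{3,4}; V {2,3,5}->{5}
Constraint 4 (V < Y) on D(V)={5} D(Y)={3,4}: V {5}->{}; Y {3,4}->{}
So after all 4 constraints: D(W) = {2,3,4}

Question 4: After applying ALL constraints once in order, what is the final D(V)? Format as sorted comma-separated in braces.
Answer: {}

Derivation:
Constraint 1 (W < Y) on D(W)={2,3,4} D(Y)={2,3,4,7}: Y {2,3,4,7}->{3,4,7}
Constraint 2 (X != V) on D(X)={2,3,4,6,7} D(V)={2,3,5}: no change
Constraint 3 (Y < V) on D(Y)={3,4,7} D(V)={2,3,5}: Y {3,4,7}->{3,4}; V {2,3,5}->{5}
Constraint 4 (V < Y) on D(V)={5} D(Y)={3,4}: V {5}->{}; Y {3,4}->{}
So after all 4 constraints: D(V) = {}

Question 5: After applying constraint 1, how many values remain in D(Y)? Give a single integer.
Answer: 3

Derivation:
Constraint 1 (W < Y) on D(W)={2,3,4} D(Y)={2,3,4,7}: Y {2,3,4,7}->{3,4,7}
So after constraint 1: D(Y)={3,4,7}, size = 3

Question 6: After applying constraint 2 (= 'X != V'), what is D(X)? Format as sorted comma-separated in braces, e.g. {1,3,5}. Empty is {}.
Answer: {2,3,4,6,7}

Derivation:
Constraint 1 (W < Y) on D(W)={2,3,4} D(Y)={2,3,4,7}: Y {2,3,4,7}->{3,4,7}
Constraint 2 (X != V) on D(X)={2,3,4,6,7} D(V)={2,3,5}: no change
So after constraint 2: D(X) = {2,3,4,6,7}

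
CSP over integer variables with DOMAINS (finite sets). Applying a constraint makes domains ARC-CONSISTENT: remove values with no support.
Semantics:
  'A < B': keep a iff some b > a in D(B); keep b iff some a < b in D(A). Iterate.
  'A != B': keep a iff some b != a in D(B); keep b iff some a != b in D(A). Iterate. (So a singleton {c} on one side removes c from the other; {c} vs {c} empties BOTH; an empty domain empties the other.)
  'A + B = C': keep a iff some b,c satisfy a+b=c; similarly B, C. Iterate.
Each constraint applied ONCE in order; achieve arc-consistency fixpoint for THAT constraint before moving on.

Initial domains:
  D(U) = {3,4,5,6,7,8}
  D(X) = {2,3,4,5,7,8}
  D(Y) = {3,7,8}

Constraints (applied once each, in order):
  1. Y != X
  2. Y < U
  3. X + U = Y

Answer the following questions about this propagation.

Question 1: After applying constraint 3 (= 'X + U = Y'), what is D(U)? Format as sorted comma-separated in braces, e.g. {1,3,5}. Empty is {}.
Answer: {4,5}

Derivation:
Constraint 1 (Y != X) on D(Y)={3,7,8} D(X)={2,3,4,5,7,8}: no change
Constraint 2 (Y < U) on D(Y)={3,7,8} D(U)={3,4,5,6,7,8}: Y {3,7,8}->{3,7}; U {3,4,5,6,7,8}->{4,5,6,7,8}
Constraint 3 (X + U = Y) on D(X)={2,3,4,5,7,8} D(U)={4,5,6,7,8} D(Y)={3,7}: X {2,3,4,5,7,8}->{2,3}; U {4,5,6,7,8}->{4,5}; Y {3,7}->{7}
So after constraint 3: D(U) = {4,5}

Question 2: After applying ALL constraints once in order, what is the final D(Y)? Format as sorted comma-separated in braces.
Constraint 1 (Y != X) on D(Y)={3,7,8} D(X)={2,3,4,5,7,8}: no change
Constraint 2 (Y < U) on D(Y)={3,7,8} D(U)={3,4,5,6,7,8}: Y {3,7,8}->{3,7}; U {3,4,5,6,7,8}->{4,5,6,7,8}
Constraint 3 (X + U = Y) on D(X)={2,3,4,5,7,8} D(U)={4,5,6,7,8} D(Y)={3,7}: X {2,3,4,5,7,8}->{2,3}; U {4,5,6,7,8}->{4,5}; Y {3,7}->{7}
So after all 3 constraints: D(Y) = {7}

Answer: {7}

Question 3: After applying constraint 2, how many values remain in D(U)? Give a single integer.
Constraint 1 (Y != X) on D(Y)={3,7,8} D(X)={2,3,4,5,7,8}: no change
Constraint 2 (Y < U) on D(Y)={3,7,8} D(U)={3,4,5,6,7,8}: Y {3,7,8}->{3,7}; U {3,4,5,6,7,8}->{4,5,6,7,8}
So after constraint 2: D(U)={4,5,6,7,8}, size = 5

Answer: 5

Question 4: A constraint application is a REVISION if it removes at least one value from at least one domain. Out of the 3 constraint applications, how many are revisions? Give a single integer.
Answer: 2

Derivation:
Constraint 1 (Y != X) on D(Y)={3,7,8} D(X)={2,3,4,5,7,8}: no change => not a revision
Constraint 2 (Y < U) on D(Y)={3,7,8} D(U)={3,4,5,6,7,8}: Y {3,7,8}->{3,7}; U {3,4,5,6,7,8}->{4,5,6,7,8} => REVISION
Constraint 3 (X + U = Y) on D(X)={2,3,4,5,7,8} D(U)={4,5,6,7,8} D(Y)={3,7}: X {2,3,4,5,7,8}->{2,3}; U {4,5,6,7,8}->{4,5}; Y {3,7}->{7} => REVISION
Total revisions = 2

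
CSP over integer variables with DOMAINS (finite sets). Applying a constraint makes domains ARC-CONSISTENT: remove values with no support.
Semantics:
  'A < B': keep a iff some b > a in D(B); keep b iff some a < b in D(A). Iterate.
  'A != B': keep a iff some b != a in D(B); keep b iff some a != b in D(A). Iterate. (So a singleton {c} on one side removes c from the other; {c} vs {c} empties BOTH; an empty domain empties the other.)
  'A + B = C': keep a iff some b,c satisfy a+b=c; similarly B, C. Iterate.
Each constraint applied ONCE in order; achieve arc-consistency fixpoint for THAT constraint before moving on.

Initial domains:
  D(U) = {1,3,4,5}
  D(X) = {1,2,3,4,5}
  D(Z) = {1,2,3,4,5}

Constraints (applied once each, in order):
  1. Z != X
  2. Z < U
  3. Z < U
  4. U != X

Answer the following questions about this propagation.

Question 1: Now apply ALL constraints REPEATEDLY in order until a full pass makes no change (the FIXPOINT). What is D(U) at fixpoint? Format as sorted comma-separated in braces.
pass 0 (initial): D(U)={1,3,4,5}
pass 1: U {1,3,4,5}->{3,4,5}; Z {1,2,3,4,5}->{1,2,3,4}
pass 2: no change
Fixpoint after 2 passes: D(U) = {3,4,5}

Answer: {3,4,5}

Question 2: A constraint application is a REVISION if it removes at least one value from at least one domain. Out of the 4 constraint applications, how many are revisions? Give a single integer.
Answer: 1

Derivation:
Constraint 1 (Z != X) on D(Z)={1,2,3,4,5} D(X)={1,2,3,4,5}: no change => not a revision
Constraint 2 (Z < U) on D(Z)={1,2,3,4,5} D(U)={1,3,4,5}: Z {1,2,3,4,5}->{1,2,3,4}; U {1,3,4,5}->{3,4,5} => REVISION
Constraint 3 (Z < U) on D(Z)={1,2,3,4} D(U)={3,4,5}: no change => not a revision
Constraint 4 (U != X) on D(U)={3,4,5} D(X)={1,2,3,4,5}: no change => not a revision
Total revisions = 1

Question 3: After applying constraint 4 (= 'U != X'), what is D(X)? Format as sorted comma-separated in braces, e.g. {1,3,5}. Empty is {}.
Answer: {1,2,3,4,5}

Derivation:
Constraint 1 (Z != X) on D(Z)={1,2,3,4,5} D(X)={1,2,3,4,5}: no change
Constraint 2 (Z < U) on D(Z)={1,2,3,4,5} D(U)={1,3,4,5}: Z {1,2,3,4,5}->{1,2,3,4}; U {1,3,4,5}->{3,4,5}
Constraint 3 (Z < U) on D(Z)={1,2,3,4} D(U)={3,4,5}: no change
Constraint 4 (U != X) on D(U)={3,4,5} D(X)={1,2,3,4,5}: no change
So after constraint 4: D(X) = {1,2,3,4,5}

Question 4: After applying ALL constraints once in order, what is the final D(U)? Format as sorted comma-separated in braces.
Constraint 1 (Z != X) on D(Z)={1,2,3,4,5} D(X)={1,2,3,4,5}: no change
Constraint 2 (Z < U) on D(Z)={1,2,3,4,5} D(U)={1,3,4,5}: Z {1,2,3,4,5}->{1,2,3,4}; U {1,3,4,5}->{3,4,5}
Constraint 3 (Z < U) on D(Z)={1,2,3,4} D(U)={3,4,5}: no change
Constraint 4 (U != X) on D(U)={3,4,5} D(X)={1,2,3,4,5}: no change
So after all 4 constraints: D(U) = {3,4,5}

Answer: {3,4,5}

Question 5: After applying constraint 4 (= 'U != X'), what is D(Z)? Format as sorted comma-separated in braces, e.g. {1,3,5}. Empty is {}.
Constraint 1 (Z != X) on D(Z)={1,2,3,4,5} D(X)={1,2,3,4,5}: no change
Constraint 2 (Z < U) on D(Z)={1,2,3,4,5} D(U)={1,3,4,5}: Z {1,2,3,4,5}->{1,2,3,4}; U {1,3,4,5}->{3,4,5}
Constraint 3 (Z < U) on D(Z)={1,2,3,4} D(U)={3,4,5}: no change
Constraint 4 (U != X) on D(U)={3,4,5} D(X)={1,2,3,4,5}: no change
So after constraint 4: D(Z) = {1,2,3,4}

Answer: {1,2,3,4}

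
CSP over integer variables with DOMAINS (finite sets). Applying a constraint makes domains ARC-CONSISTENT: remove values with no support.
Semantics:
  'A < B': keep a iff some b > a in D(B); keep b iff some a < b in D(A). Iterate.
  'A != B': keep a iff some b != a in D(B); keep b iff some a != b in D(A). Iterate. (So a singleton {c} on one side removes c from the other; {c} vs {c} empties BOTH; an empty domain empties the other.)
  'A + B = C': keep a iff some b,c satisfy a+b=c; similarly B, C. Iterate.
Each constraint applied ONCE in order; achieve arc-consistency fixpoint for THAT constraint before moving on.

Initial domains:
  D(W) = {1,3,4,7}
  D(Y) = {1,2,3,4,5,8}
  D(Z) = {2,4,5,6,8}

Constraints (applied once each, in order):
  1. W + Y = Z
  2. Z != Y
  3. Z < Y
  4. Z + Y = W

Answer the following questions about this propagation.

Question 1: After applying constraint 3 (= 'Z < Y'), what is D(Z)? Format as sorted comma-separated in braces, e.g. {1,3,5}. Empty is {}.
Answer: {2,4}

Derivation:
Constraint 1 (W + Y = Z) on D(W)={1,3,4,7} D(Y)={1,2,3,4,5,8} D(Z)={2,4,5,6,8}: Y {1,2,3,4,5,8}->{1,2,3,4,5}
Constraint 2 (Z != Y) on D(Z)={2,4,5,6,8} D(Y)={1,2,3,4,5}: no change
Constraint 3 (Z < Y) on D(Z)={2,4,5,6,8} D(Y)={1,2,3,4,5}: Z {2,4,5,6,8}->{2,4}; Y {1,2,3,4,5}->{3,4,5}
So after constraint 3: D(Z) = {2,4}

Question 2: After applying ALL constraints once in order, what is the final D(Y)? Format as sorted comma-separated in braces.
Answer: {3,5}

Derivation:
Constraint 1 (W + Y = Z) on D(W)={1,3,4,7} D(Y)={1,2,3,4,5,8} D(Z)={2,4,5,6,8}: Y {1,2,3,4,5,8}->{1,2,3,4,5}
Constraint 2 (Z != Y) on D(Z)={2,4,5,6,8} D(Y)={1,2,3,4,5}: no change
Constraint 3 (Z < Y) on D(Z)={2,4,5,6,8} D(Y)={1,2,3,4,5}: Z {2,4,5,6,8}->{2,4}; Y {1,2,3,4,5}->{3,4,5}
Constraint 4 (Z + Y = W) on D(Z)={2,4} D(Y)={3,4,5} D(W)={1,3,4,7}: Y {3,4,5}->{3,5}; W {1,3,4,7}->{7}
So after all 4 constraints: D(Y) = {3,5}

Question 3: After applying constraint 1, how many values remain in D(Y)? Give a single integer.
Constraint 1 (W + Y = Z) on D(W)={1,3,4,7} D(Y)={1,2,3,4,5,8} D(Z)={2,4,5,6,8}: Y {1,2,3,4,5,8}->{1,2,3,4,5}
So after constraint 1: D(Y)={1,2,3,4,5}, size = 5

Answer: 5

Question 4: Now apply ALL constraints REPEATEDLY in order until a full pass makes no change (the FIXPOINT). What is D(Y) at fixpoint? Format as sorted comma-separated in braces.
Answer: {}

Derivation:
pass 0 (initial): D(Y)={1,2,3,4,5,8}
pass 1: W {1,3,4,7}->{7}; Y {1,2,3,4,5,8}->{3,5}; Z {2,4,5,6,8}->{2,4}
pass 2: W {7}->{}; Y {3,5}->{}; Z {2,4}->{}
pass 3: no change
Fixpoint after 3 passes: D(Y) = {}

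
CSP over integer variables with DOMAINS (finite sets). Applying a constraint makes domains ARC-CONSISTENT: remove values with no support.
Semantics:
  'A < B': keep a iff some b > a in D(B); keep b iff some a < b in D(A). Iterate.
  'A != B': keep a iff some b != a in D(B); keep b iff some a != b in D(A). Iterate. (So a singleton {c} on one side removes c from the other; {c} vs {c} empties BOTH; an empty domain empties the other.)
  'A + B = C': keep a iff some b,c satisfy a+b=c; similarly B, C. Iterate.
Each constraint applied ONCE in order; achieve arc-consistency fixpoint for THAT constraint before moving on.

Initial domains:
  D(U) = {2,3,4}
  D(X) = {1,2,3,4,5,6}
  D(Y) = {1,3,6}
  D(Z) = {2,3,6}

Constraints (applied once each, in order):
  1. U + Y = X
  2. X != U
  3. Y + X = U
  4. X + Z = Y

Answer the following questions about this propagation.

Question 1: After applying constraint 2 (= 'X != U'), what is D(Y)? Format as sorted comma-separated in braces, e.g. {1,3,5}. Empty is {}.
Answer: {1,3}

Derivation:
Constraint 1 (U + Y = X) on D(U)={2,3,4} D(Y)={1,3,6} D(X)={1,2,3,4,5,6}: Y {1,3,6}->{1,3}; X {1,2,3,4,5,6}->{3,4,5,6}
Constraint 2 (X != U) on D(X)={3,4,5,6} D(U)={2,3,4}: no change
So after constraint 2: D(Y) = {1,3}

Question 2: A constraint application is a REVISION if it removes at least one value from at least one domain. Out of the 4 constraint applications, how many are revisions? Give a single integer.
Answer: 3

Derivation:
Constraint 1 (U + Y = X) on D(U)={2,3,4} D(Y)={1,3,6} D(X)={1,2,3,4,5,6}: Y {1,3,6}->{1,3}; X {1,2,3,4,5,6}->{3,4,5,6} => REVISION
Constraint 2 (X != U) on D(X)={3,4,5,6} D(U)={2,3,4}: no change => not a revision
Constraint 3 (Y + X = U) on D(Y)={1,3} D(X)={3,4,5,6} D(U)={2,3,4}: Y {1,3}->{1}; X {3,4,5,6}->{3}; U {2,3,4}->{4} => REVISION
Constraint 4 (X + Z = Y) on D(X)={3} D(Z)={2,3,6} D(Y)={1}: X {3}->{}; Z {2,3,6}->{}; Y {1}->{} => REVISION
Total revisions = 3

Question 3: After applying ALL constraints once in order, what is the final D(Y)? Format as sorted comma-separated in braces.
Answer: {}

Derivation:
Constraint 1 (U + Y = X) on D(U)={2,3,4} D(Y)={1,3,6} D(X)={1,2,3,4,5,6}: Y {1,3,6}->{1,3}; X {1,2,3,4,5,6}->{3,4,5,6}
Constraint 2 (X != U) on D(X)={3,4,5,6} D(U)={2,3,4}: no change
Constraint 3 (Y + X = U) on D(Y)={1,3} D(X)={3,4,5,6} D(U)={2,3,4}: Y {1,3}->{1}; X {3,4,5,6}->{3}; U {2,3,4}->{4}
Constraint 4 (X + Z = Y) on D(X)={3} D(Z)={2,3,6} D(Y)={1}: X {3}->{}; Z {2,3,6}->{}; Y {1}->{}
So after all 4 constraints: D(Y) = {}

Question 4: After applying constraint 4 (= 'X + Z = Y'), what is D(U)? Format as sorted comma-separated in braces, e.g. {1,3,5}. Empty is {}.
Answer: {4}

Derivation:
Constraint 1 (U + Y = X) on D(U)={2,3,4} D(Y)={1,3,6} D(X)={1,2,3,4,5,6}: Y {1,3,6}->{1,3}; X {1,2,3,4,5,6}->{3,4,5,6}
Constraint 2 (X != U) on D(X)={3,4,5,6} D(U)={2,3,4}: no change
Constraint 3 (Y + X = U) on D(Y)={1,3} D(X)={3,4,5,6} D(U)={2,3,4}: Y {1,3}->{1}; X {3,4,5,6}->{3}; U {2,3,4}->{4}
Constraint 4 (X + Z = Y) on D(X)={3} D(Z)={2,3,6} D(Y)={1}: X {3}->{}; Z {2,3,6}->{}; Y {1}->{}
So after constraint 4: D(U) = {4}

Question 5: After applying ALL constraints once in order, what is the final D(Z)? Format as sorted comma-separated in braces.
Constraint 1 (U + Y = X) on D(U)={2,3,4} D(Y)={1,3,6} D(X)={1,2,3,4,5,6}: Y {1,3,6}->{1,3}; X {1,2,3,4,5,6}->{3,4,5,6}
Constraint 2 (X != U) on D(X)={3,4,5,6} D(U)={2,3,4}: no change
Constraint 3 (Y + X = U) on D(Y)={1,3} D(X)={3,4,5,6} D(U)={2,3,4}: Y {1,3}->{1}; X {3,4,5,6}->{3}; U {2,3,4}->{4}
Constraint 4 (X + Z = Y) on D(X)={3} D(Z)={2,3,6} D(Y)={1}: X {3}->{}; Z {2,3,6}->{}; Y {1}->{}
So after all 4 constraints: D(Z) = {}

Answer: {}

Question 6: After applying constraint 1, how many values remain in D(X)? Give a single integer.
Answer: 4

Derivation:
Constraint 1 (U + Y = X) on D(U)={2,3,4} D(Y)={1,3,6} D(X)={1,2,3,4,5,6}: Y {1,3,6}->{1,3}; X {1,2,3,4,5,6}->{3,4,5,6}
So after constraint 1: D(X)={3,4,5,6}, size = 4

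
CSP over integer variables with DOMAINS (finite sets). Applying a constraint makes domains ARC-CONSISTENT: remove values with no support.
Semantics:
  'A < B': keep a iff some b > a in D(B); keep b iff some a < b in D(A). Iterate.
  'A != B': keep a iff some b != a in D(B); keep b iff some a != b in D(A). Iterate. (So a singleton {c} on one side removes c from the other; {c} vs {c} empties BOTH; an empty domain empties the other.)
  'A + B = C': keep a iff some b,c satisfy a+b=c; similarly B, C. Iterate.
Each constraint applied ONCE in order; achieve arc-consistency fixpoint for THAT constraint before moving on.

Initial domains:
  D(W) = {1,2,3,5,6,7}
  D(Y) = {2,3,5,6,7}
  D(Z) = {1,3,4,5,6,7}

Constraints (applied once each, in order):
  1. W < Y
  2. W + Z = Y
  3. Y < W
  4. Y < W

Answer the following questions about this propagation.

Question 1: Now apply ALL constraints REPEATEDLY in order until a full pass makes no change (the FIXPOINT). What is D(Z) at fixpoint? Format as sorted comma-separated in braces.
pass 0 (initial): D(Z)={1,3,4,5,6,7}
pass 1: W {1,2,3,5,6,7}->{3,5,6}; Y {2,3,5,6,7}->{2,3,5}; Z {1,3,4,5,6,7}->{1,3,4,5,6}
pass 2: W {3,5,6}->{}; Y {2,3,5}->{}; Z {1,3,4,5,6}->{}
pass 3: no change
Fixpoint after 3 passes: D(Z) = {}

Answer: {}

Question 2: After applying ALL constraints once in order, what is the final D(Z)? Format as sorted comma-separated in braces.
Constraint 1 (W < Y) on D(W)={1,2,3,5,6,7} D(Y)={2,3,5,6,7}: W {1,2,3,5,6,7}->{1,2,3,5,6}
Constraint 2 (W + Z = Y) on D(W)={1,2,3,5,6} D(Z)={1,3,4,5,6,7} D(Y)={2,3,5,6,7}: Z {1,3,4,5,6,7}->{1,3,4,5,6}
Constraint 3 (Y < W) on D(Y)={2,3,5,6,7} D(W)={1,2,3,5,6}: Y {2,3,5,6,7}->{2,3,5}; W {1,2,3,5,6}->{3,5,6}
Constraint 4 (Y < W) on D(Y)={2,3,5} D(W)={3,5,6}: no change
So after all 4 constraints: D(Z) = {1,3,4,5,6}

Answer: {1,3,4,5,6}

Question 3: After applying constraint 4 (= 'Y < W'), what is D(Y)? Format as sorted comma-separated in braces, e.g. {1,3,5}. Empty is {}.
Answer: {2,3,5}

Derivation:
Constraint 1 (W < Y) on D(W)={1,2,3,5,6,7} D(Y)={2,3,5,6,7}: W {1,2,3,5,6,7}->{1,2,3,5,6}
Constraint 2 (W + Z = Y) on D(W)={1,2,3,5,6} D(Z)={1,3,4,5,6,7} D(Y)={2,3,5,6,7}: Z {1,3,4,5,6,7}->{1,3,4,5,6}
Constraint 3 (Y < W) on D(Y)={2,3,5,6,7} D(W)={1,2,3,5,6}: Y {2,3,5,6,7}->{2,3,5}; W {1,2,3,5,6}->{3,5,6}
Constraint 4 (Y < W) on D(Y)={2,3,5} D(W)={3,5,6}: no change
So after constraint 4: D(Y) = {2,3,5}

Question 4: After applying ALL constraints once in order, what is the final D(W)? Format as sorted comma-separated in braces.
Answer: {3,5,6}

Derivation:
Constraint 1 (W < Y) on D(W)={1,2,3,5,6,7} D(Y)={2,3,5,6,7}: W {1,2,3,5,6,7}->{1,2,3,5,6}
Constraint 2 (W + Z = Y) on D(W)={1,2,3,5,6} D(Z)={1,3,4,5,6,7} D(Y)={2,3,5,6,7}: Z {1,3,4,5,6,7}->{1,3,4,5,6}
Constraint 3 (Y < W) on D(Y)={2,3,5,6,7} D(W)={1,2,3,5,6}: Y {2,3,5,6,7}->{2,3,5}; W {1,2,3,5,6}->{3,5,6}
Constraint 4 (Y < W) on D(Y)={2,3,5} D(W)={3,5,6}: no change
So after all 4 constraints: D(W) = {3,5,6}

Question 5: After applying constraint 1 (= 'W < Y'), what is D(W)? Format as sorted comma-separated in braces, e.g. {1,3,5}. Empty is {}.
Answer: {1,2,3,5,6}

Derivation:
Constraint 1 (W < Y) on D(W)={1,2,3,5,6,7} D(Y)={2,3,5,6,7}: W {1,2,3,5,6,7}->{1,2,3,5,6}
So after constraint 1: D(W) = {1,2,3,5,6}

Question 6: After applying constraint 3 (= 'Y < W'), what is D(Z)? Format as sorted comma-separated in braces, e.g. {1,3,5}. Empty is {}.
Constraint 1 (W < Y) on D(W)={1,2,3,5,6,7} D(Y)={2,3,5,6,7}: W {1,2,3,5,6,7}->{1,2,3,5,6}
Constraint 2 (W + Z = Y) on D(W)={1,2,3,5,6} D(Z)={1,3,4,5,6,7} D(Y)={2,3,5,6,7}: Z {1,3,4,5,6,7}->{1,3,4,5,6}
Constraint 3 (Y < W) on D(Y)={2,3,5,6,7} D(W)={1,2,3,5,6}: Y {2,3,5,6,7}->{2,3,5}; W {1,2,3,5,6}->{3,5,6}
So after constraint 3: D(Z) = {1,3,4,5,6}

Answer: {1,3,4,5,6}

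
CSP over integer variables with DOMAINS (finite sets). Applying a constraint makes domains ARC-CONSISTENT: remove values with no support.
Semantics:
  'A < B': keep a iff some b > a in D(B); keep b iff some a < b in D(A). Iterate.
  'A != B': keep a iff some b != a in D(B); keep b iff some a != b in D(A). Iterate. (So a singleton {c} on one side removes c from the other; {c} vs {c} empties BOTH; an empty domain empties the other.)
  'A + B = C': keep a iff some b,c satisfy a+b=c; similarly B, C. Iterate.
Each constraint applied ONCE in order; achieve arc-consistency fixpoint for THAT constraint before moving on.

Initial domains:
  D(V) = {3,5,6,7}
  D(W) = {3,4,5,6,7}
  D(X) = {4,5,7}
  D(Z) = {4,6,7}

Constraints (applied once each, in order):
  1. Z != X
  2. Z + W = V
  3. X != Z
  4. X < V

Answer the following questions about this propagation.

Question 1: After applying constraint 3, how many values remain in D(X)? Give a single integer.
Constraint 1 (Z != X) on D(Z)={4,6,7} D(X)={4,5,7}: no change
Constraint 2 (Z + W = V) on D(Z)={4,6,7} D(W)={3,4,5,6,7} D(V)={3,5,6,7}: Z {4,6,7}->{4}; W {3,4,5,6,7}->{3}; V {3,5,6,7}->{7}
Constraint 3 (X != Z) on D(X)={4,5,7} D(Z)={4}: X {4,5,7}->{5,7}
So after constraint 3: D(X)={5,7}, size = 2

Answer: 2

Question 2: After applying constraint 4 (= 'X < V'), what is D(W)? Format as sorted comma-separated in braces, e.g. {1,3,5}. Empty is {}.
Constraint 1 (Z != X) on D(Z)={4,6,7} D(X)={4,5,7}: no change
Constraint 2 (Z + W = V) on D(Z)={4,6,7} D(W)={3,4,5,6,7} D(V)={3,5,6,7}: Z {4,6,7}->{4}; W {3,4,5,6,7}->{3}; V {3,5,6,7}->{7}
Constraint 3 (X != Z) on D(X)={4,5,7} D(Z)={4}: X {4,5,7}->{5,7}
Constraint 4 (X < V) on D(X)={5,7} D(V)={7}: X {5,7}->{5}
So after constraint 4: D(W) = {3}

Answer: {3}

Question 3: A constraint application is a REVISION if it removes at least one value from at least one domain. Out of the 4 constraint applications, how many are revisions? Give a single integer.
Constraint 1 (Z != X) on D(Z)={4,6,7} D(X)={4,5,7}: no change => not a revision
Constraint 2 (Z + W = V) on D(Z)={4,6,7} D(W)={3,4,5,6,7} D(V)={3,5,6,7}: Z {4,6,7}->{4}; W {3,4,5,6,7}->{3}; V {3,5,6,7}->{7} => REVISION
Constraint 3 (X != Z) on D(X)={4,5,7} D(Z)={4}: X {4,5,7}->{5,7} => REVISION
Constraint 4 (X < V) on D(X)={5,7} D(V)={7}: X {5,7}->{5} => REVISION
Total revisions = 3

Answer: 3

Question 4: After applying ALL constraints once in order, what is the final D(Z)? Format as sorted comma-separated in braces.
Constraint 1 (Z != X) on D(Z)={4,6,7} D(X)={4,5,7}: no change
Constraint 2 (Z + W = V) on D(Z)={4,6,7} D(W)={3,4,5,6,7} D(V)={3,5,6,7}: Z {4,6,7}->{4}; W {3,4,5,6,7}->{3}; V {3,5,6,7}->{7}
Constraint 3 (X != Z) on D(X)={4,5,7} D(Z)={4}: X {4,5,7}->{5,7}
Constraint 4 (X < V) on D(X)={5,7} D(V)={7}: X {5,7}->{5}
So after all 4 constraints: D(Z) = {4}

Answer: {4}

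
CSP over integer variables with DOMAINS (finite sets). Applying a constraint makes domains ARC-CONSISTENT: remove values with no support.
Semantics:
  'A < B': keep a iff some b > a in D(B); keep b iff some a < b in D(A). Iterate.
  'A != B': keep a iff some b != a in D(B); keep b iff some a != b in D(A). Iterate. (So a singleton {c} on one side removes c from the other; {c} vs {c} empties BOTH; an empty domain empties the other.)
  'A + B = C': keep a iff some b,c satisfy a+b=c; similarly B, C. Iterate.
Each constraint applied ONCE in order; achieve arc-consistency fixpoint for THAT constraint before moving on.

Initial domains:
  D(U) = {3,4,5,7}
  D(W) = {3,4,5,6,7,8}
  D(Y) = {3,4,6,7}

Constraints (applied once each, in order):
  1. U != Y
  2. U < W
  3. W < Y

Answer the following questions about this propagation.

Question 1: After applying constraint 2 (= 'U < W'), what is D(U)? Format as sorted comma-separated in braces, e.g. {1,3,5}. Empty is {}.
Answer: {3,4,5,7}

Derivation:
Constraint 1 (U != Y) on D(U)={3,4,5,7} D(Y)={3,4,6,7}: no change
Constraint 2 (U < W) on D(U)={3,4,5,7} D(W)={3,4,5,6,7,8}: W {3,4,5,6,7,8}->{4,5,6,7,8}
So after constraint 2: D(U) = {3,4,5,7}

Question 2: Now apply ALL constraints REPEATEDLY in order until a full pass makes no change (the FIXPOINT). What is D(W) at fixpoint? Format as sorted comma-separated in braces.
pass 0 (initial): D(W)={3,4,5,6,7,8}
pass 1: W {3,4,5,6,7,8}->{4,5,6}; Y {3,4,6,7}->{6,7}
pass 2: U {3,4,5,7}->{3,4,5}
pass 3: no change
Fixpoint after 3 passes: D(W) = {4,5,6}

Answer: {4,5,6}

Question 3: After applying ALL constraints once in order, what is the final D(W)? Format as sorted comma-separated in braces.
Constraint 1 (U != Y) on D(U)={3,4,5,7} D(Y)={3,4,6,7}: no change
Constraint 2 (U < W) on D(U)={3,4,5,7} D(W)={3,4,5,6,7,8}: W {3,4,5,6,7,8}->{4,5,6,7,8}
Constraint 3 (W < Y) on D(W)={4,5,6,7,8} D(Y)={3,4,6,7}: W {4,5,6,7,8}->{4,5,6}; Y {3,4,6,7}->{6,7}
So after all 3 constraints: D(W) = {4,5,6}

Answer: {4,5,6}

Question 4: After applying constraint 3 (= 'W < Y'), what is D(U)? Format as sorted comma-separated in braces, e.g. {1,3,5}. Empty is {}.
Answer: {3,4,5,7}

Derivation:
Constraint 1 (U != Y) on D(U)={3,4,5,7} D(Y)={3,4,6,7}: no change
Constraint 2 (U < W) on D(U)={3,4,5,7} D(W)={3,4,5,6,7,8}: W {3,4,5,6,7,8}->{4,5,6,7,8}
Constraint 3 (W < Y) on D(W)={4,5,6,7,8} D(Y)={3,4,6,7}: W {4,5,6,7,8}->{4,5,6}; Y {3,4,6,7}->{6,7}
So after constraint 3: D(U) = {3,4,5,7}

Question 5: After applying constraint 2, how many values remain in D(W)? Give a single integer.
Constraint 1 (U != Y) on D(U)={3,4,5,7} D(Y)={3,4,6,7}: no change
Constraint 2 (U < W) on D(U)={3,4,5,7} D(W)={3,4,5,6,7,8}: W {3,4,5,6,7,8}->{4,5,6,7,8}
So after constraint 2: D(W)={4,5,6,7,8}, size = 5

Answer: 5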